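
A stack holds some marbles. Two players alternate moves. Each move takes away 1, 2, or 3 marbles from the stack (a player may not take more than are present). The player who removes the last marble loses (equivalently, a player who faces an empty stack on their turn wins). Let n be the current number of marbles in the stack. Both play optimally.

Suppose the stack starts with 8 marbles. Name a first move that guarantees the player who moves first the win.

Remove 3, leaving 5.

Compute win/loss labels from the base case upward. A position with no move is W. Any other position is W if it can reach an L in one move, else L.
n=0: no move; the opponent has just taken the last marble and therefore loses → W
n=1: →0(W) only, which is W, so L
n=2: →1(L), so W
n=3: →1(L), so W
n=4: →1(L), so W
n=5: →4(W), 3(W), 2(W) — all W, so L
n=6: →5(L), so W
n=7: →5(L), so W
n=8: →5(L), so W
From 8, the L positions reachable in one move are: 5.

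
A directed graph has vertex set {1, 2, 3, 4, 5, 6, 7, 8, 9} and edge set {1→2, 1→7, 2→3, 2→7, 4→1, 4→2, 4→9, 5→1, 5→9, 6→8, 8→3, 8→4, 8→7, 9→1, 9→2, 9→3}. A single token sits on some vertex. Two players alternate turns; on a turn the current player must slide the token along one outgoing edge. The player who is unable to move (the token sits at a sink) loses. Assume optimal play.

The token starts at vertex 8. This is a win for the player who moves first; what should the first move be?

Classify positions by backward induction: terminal positions (no move available) are L. From any other position, the mover wins iff some move reaches an L.
Every edge goes from a vertex to one that appears earlier in the order 7, 3, 2, 1, 9, 4, 8, 5, 6, so processing vertices in that order labels each vertex after all of its successors.
7: no outgoing edge → L
3: no outgoing edge → L
2: reaches L-position 3 → W
1: reaches L-position 7 → W
9: reaches L-position 3 → W
4: only reaches 9(W), 1(W), 2(W), all W → L
8: reaches L-position 4 → W
5: only reaches 9(W), 1(W), all W → L
6: only reaches 8(W), which is W → L
From 8, the L positions reachable in one move are: 4, 3, 7. Any move reaching one of these is winning.

Move to 4.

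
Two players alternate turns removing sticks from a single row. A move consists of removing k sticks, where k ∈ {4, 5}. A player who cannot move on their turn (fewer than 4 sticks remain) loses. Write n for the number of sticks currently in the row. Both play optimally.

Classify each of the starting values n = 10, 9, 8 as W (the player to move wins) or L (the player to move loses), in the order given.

Label each position W (a win for the player to move) or L (a loss). A position with no legal move is L; any other position is W exactly when some move reaches an L, and L when every move reaches a W.
n=0: no move → L
n=1: no move → L
n=2: no move → L
n=3: no move → L
n=4: reaches L-position 0 → W
n=5: reaches L-position 1 → W
n=6: reaches L-position 2 → W
n=7: reaches L-position 3 → W
n=8: reaches L-position 3 → W
n=9: only reaches 5(W), 4(W), all W → L
n=10: only reaches 6(W), 5(W), all W → L

10: L, 9: L, 8: W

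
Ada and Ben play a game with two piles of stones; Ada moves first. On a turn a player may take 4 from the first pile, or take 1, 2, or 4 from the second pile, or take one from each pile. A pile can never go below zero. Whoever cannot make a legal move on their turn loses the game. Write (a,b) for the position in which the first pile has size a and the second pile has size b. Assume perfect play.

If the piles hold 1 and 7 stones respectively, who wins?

Ada wins.

Work bottom-up. With no move the player to move loses. Otherwise the position is W if at least one move leads to an L position for the opponent, and L if every move leads to a W.
No move ever increases a pile, so every position that can arise here has a ≤ 1 and b ≤ 7; it is enough to label the cells with 0 ≤ a ≤ 1 and 0 ≤ b ≤ 7.
Every move lowers a or b (never raises either), so fill the grid row by row in increasing a, and left to right within a row: each cell's successors are then already labelled.
      b=0  b=1  b=2  b=3  b=4  b=5  b=6  b=7
a=0:    L    W    W    L    W    W    L    W
a=1:    L    W    W    L    W    W    L    W
Cells with no legal move (terminal, hence L): (0,0), (1,0).
The remaining L cells, each justified by listing all of its moves:
(0,3): →(0,2)(W), (0,1)(W) — all W, so L
(0,6): →(0,5)(W), (0,4)(W), (0,2)(W) — all W, so L
(1,3): →(1,2)(W), (1,1)(W), (0,2)(W) — all W, so L
(1,6): →(1,5)(W), (1,4)(W), (1,2)(W), (0,5)(W) — all W, so L
Every other cell has at least one move into one of the L cells above, so it is W.
From (1,7) Ada can move to (1,6), reaching an L position.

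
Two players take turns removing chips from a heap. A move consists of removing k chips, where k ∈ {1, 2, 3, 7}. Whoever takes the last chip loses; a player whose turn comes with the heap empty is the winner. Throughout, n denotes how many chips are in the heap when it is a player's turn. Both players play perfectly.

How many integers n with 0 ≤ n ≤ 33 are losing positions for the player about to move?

9

Label each position W (a win for the player to move) or L (a loss). A position with no legal move is W; any other position is W exactly when some move reaches an L, and L when every move reaches a W.
n=0: no move; the opponent has just taken the last chip and therefore loses → W
n=1: →0(W) only, which is W, so L
n=2: →1(L), so W
n=3: →1(L), so W
n=4: →1(L), so W
n=5: →4(W), 3(W), 2(W) — all W, so L
n=6: →5(L), so W
n=7: →5(L), so W
n=8: →5(L), so W
n=9: →8(W), 7(W), 6(W), 2(W) — all W, so L
n=10: →9(L), so W
n=11: →9(L), so W
n=12: →9(L), so W
n=13: →12(W), 11(W), 10(W), 6(W) — all W, so L
n=14: →13(L), so W
n=15: →13(L), so W
n=16: →13(L), so W
n=17: →16(W), 15(W), 14(W), 10(W) — all W, so L
n=18: →17(L), so W
n=19: →17(L), so W
n=20: →17(L), so W
n=21: →20(W), 19(W), 18(W), 14(W) — all W, so L
n=22: →21(L), so W
n=23: →21(L), so W
n=24: →21(L), so W
n=25: →24(W), 23(W), 22(W), 18(W) — all W, so L
n=26: →25(L), so W
n=27: →25(L), so W
n=28: →25(L), so W
n=29: →28(W), 27(W), 26(W), 22(W) — all W, so L
n=30: →29(L), so W
n=31: →29(L), so W
n=32: →29(L), so W
n=33: →32(W), 31(W), 30(W), 26(W) — all W, so L
L entries with 0 ≤ n ≤ 33: n = 1, 5, 9, 13, 17, 21, 25, 29, 33; that makes 9.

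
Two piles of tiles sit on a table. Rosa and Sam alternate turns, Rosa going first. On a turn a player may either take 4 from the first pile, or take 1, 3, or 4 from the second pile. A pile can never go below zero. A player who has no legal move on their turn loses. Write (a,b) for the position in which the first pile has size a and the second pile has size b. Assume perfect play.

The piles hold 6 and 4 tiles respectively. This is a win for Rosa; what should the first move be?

Compute win/loss labels from the base case upward. A position with no move is L. Any other position is W if it can reach an L in one move, else L.
No move ever increases a pile, so every position that can arise here has a ≤ 6 and b ≤ 4; it is enough to label the cells with 0 ≤ a ≤ 6 and 0 ≤ b ≤ 4.
Every move lowers a or b (never raises either), so fill the grid row by row in increasing a, and left to right within a row: each cell's successors are then already labelled.
      b=0  b=1  b=2  b=3  b=4
a=0:    L    W    L    W    W
a=1:    L    W    L    W    W
a=2:    L    W    L    W    W
a=3:    L    W    L    W    W
a=4:    W    L    W    L    W
a=5:    W    L    W    L    W
a=6:    W    L    W    L    W
Cells with no legal move (terminal, hence L): (0,0), (1,0), (2,0), (3,0).
The remaining L cells, each justified by listing all of its moves:
(0,2): L (sole option (0,1)(W) is W)
(1,2): L (sole option (1,1)(W) is W)
(2,2): L (sole option (2,1)(W) is W)
(3,2): L (sole option (3,1)(W) is W)
(4,1): L (options (0,1)(W), (4,0)(W) are all W)
(4,3): L (options (0,3)(W), (4,2)(W), (4,0)(W) are all W)
(5,1): L (options (1,1)(W), (5,0)(W) are all W)
(5,3): L (options (1,3)(W), (5,2)(W), (5,0)(W) are all W)
(6,1): L (options (2,1)(W), (6,0)(W) are all W)
(6,3): L (options (2,3)(W), (6,2)(W), (6,0)(W) are all W)
Every other cell has at least one move into one of the L cells above, so it is W.
From (6,4), the L positions reachable in one move are: (6,3), (6,1). Any move reaching one of these is winning.

Move to (6,3).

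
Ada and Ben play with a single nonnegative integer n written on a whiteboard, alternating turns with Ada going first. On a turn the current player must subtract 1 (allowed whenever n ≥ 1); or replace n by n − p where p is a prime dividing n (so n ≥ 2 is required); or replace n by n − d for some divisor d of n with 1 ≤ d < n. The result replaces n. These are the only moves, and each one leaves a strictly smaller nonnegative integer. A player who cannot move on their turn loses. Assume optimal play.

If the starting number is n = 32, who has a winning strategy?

Ben wins.

Positions with no move are L. A position that does have a move is losing for the player to move precisely when every available move leads to a winning position for the opponent. Fill in the labels:
n=0: no move → L
n=1: W (go to 0, an L position)
n=2: W (go to 0, an L position)
n=3: W (go to 0, an L position)
n=4: L (options 2(W), 3(W) are all W)
n=5: W (go to 0, an L position)
n=6: W (go to 4, an L position)
n=7: W (go to 0, an L position)
n=8: W (go to 4, an L position)
n=9: L (options 6(W), 8(W) are all W)
n=10: W (go to 9, an L position)
n=11: W (go to 0, an L position)
n=12: W (go to 9, an L position)
n=13: W (go to 0, an L position)
n=14: L (options 7(W), 12(W), 13(W) are all W)
n=15: W (go to 14, an L position)
n=16: W (go to 14, an L position)
n=17: W (go to 0, an L position)
n=18: W (go to 9, an L position)
n=19: W (go to 0, an L position)
n=20: L (options 10(W), 15(W), 16(W), 18(W), 19(W) are all W)
n=21: W (go to 14, an L position)
n=22: W (go to 20, an L position)
n=23: W (go to 0, an L position)
n=24: W (go to 20, an L position)
n=25: W (go to 20, an L position)
n=26: L (options 13(W), 24(W), 25(W) are all W)
n=27: W (go to 26, an L position)
n=28: W (go to 14, an L position)
n=29: W (go to 0, an L position)
n=30: W (go to 20, an L position)
n=31: W (go to 0, an L position)
n=32: L (options 16(W), 24(W), 28(W), 30(W), 31(W) are all W)
The starting position 32 is L: whatever Ada does, the opponent receives a W position.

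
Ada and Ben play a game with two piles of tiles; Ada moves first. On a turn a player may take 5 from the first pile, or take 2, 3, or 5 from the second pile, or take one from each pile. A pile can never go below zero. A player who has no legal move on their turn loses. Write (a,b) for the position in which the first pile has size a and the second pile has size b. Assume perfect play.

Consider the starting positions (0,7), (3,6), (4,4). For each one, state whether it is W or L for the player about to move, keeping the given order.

(0,7): L, (3,6): W, (4,4): L

Use the standard recursion: the mover loses at a terminal position; elsewhere, the mover wins exactly when some move hands the opponent an L position.
No move ever increases a pile, so every position that can arise here has a ≤ 4 and b ≤ 7; it is enough to label the cells with 0 ≤ a ≤ 4 and 0 ≤ b ≤ 7.
Every move lowers a or b (never raises either), so fill the grid row by row in increasing a, and left to right within a row: each cell's successors are then already labelled.
      b=0  b=1  b=2  b=3  b=4  b=5  b=6  b=7
a=0:    L    L    W    W    W    W    W    L
a=1:    L    W    W    W    L    W    W    W
a=2:    L    W    W    W    L    W    W    W
a=3:    L    W    W    W    L    W    W    W
a=4:    L    W    W    W    L    W    W    W
Cells with no legal move (terminal, hence L): (0,0), (0,1), (1,0), (2,0), (3,0), (4,0).
The remaining L cells, each justified by listing all of its moves:
(0,7): L (options (0,5)(W), (0,4)(W), (0,2)(W) are all W)
(1,4): L (options (1,2)(W), (1,1)(W), (0,3)(W) are all W)
(2,4): L (options (2,2)(W), (2,1)(W), (1,3)(W) are all W)
(3,4): L (options (3,2)(W), (3,1)(W), (2,3)(W) are all W)
(4,4): L (options (4,2)(W), (4,1)(W), (3,3)(W) are all W)
Every other cell has at least one move into one of the L cells above, so it is W.
(0,7): one of the L cells justified above, so L
(3,6): the move to (3,4) reaches an L cell, so W
(4,4): one of the L cells justified above, so L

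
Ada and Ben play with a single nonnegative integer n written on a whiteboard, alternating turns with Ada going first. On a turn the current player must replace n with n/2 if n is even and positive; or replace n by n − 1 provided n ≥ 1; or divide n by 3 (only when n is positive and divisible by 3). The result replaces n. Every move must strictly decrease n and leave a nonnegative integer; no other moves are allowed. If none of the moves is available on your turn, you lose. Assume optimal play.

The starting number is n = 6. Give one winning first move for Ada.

Move to 2.

Label each position W (a win for the player to move) or L (a loss). A position with no legal move is L; any other position is W exactly when some move reaches an L, and L when every move reaches a W.
n=0: no move → L
n=1: reaches L-position 0 → W
n=2: only reaches 1(W), which is W → L
n=3: reaches L-position 2 → W
n=4: reaches L-position 2 → W
n=5: only reaches 4(W), which is W → L
n=6: reaches L-position 2 → W
From 6, the L positions reachable in one move are: 2, 5. Any move reaching one of these is winning.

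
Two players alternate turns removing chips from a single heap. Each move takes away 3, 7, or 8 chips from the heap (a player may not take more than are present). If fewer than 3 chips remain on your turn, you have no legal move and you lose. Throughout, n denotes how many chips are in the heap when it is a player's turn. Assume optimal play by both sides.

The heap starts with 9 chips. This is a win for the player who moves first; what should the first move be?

Remove 3, leaving 6.

Build the W/L table. Terminal = L. A non-terminal position is W if it has a move to some L; otherwise it is L.
n=0: no move → L
n=1: no move → L
n=2: no move → L
n=3: W (go to 0, an L position)
n=4: W (go to 1, an L position)
n=5: W (go to 2, an L position)
n=6: L (sole option 3(W) is W)
n=7: W (go to 0, an L position)
n=8: W (go to 1, an L position)
n=9: W (go to 6, an L position)
From 9, the L positions reachable in one move are: 6, 2, 1. Any move reaching one of these is winning.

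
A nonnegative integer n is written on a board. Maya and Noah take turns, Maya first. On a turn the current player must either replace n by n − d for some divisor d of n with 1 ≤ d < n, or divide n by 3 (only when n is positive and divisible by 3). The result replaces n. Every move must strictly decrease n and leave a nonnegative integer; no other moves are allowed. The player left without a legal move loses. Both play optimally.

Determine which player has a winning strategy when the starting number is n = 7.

Build the W/L table. Terminal = L. A non-terminal position is W if it has a move to some L; otherwise it is L.
n=0: no move → L
n=1: no move → L
n=2: can move to 1, which is L ⇒ W
n=3: can move to 1, which is L ⇒ W
n=4: moves to 2(W), 3(W); every one is W ⇒ L
n=5: can move to 4, which is L ⇒ W
n=6: can move to 4, which is L ⇒ W
n=7: the only move is to 6(W), a W ⇒ L
The starting position 7 is L: whatever Maya does, the opponent receives a W position.

Noah wins.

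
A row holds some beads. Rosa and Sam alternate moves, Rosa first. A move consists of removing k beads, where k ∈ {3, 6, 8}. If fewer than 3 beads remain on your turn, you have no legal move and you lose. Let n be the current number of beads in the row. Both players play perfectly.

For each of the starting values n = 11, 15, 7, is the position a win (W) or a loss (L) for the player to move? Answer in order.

11: L, 15: W, 7: W

Positions with no move are L. A position that does have a move is losing for the player to move precisely when every available move leads to a winning position for the opponent. Fill in the labels:
n=0: no move → L
n=1: no move → L
n=2: no move → L
n=3: W (go to 0, an L position)
n=4: W (go to 1, an L position)
n=5: W (go to 2, an L position)
n=6: W (go to 0, an L position)
n=7: W (go to 1, an L position)
n=8: W (go to 2, an L position)
n=9: W (go to 1, an L position)
n=10: W (go to 2, an L position)
n=11: L (options 8(W), 5(W), 3(W) are all W)
n=12: L (options 9(W), 6(W), 4(W) are all W)
n=13: L (options 10(W), 7(W), 5(W) are all W)
n=14: W (go to 11, an L position)
n=15: W (go to 12, an L position)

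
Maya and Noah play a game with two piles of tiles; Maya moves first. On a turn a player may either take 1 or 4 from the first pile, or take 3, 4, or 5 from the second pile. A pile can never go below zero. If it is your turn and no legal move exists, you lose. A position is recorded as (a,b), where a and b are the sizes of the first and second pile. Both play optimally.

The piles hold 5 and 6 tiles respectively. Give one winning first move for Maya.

Move to (4,6).

Work bottom-up. With no move the player to move loses. Otherwise the position is W if at least one move leads to an L position for the opponent, and L if every move leads to a W.
No move ever increases a pile, so every position that can arise here has a ≤ 5 and b ≤ 6; it is enough to label the cells with 0 ≤ a ≤ 5 and 0 ≤ b ≤ 6.
Every move lowers a or b (never raises either), so fill the grid row by row in increasing a, and left to right within a row: each cell's successors are then already labelled.
      b=0  b=1  b=2  b=3  b=4  b=5  b=6
a=0:    L    L    L    W    W    W    W
a=1:    W    W    W    L    L    L    W
a=2:    L    L    L    W    W    W    W
a=3:    W    W    W    L    L    L    W
a=4:    W    W    W    W    W    W    L
a=5:    L    L    L    W    W    W    W
Cells with no legal move (terminal, hence L): (0,0), (0,1), (0,2).
The remaining L cells, each justified by listing all of its moves:
(1,3): →(0,3)(W), (1,0)(W) — all W, so L
(1,4): →(0,4)(W), (1,1)(W), (1,0)(W) — all W, so L
(1,5): →(0,5)(W), (1,2)(W), (1,1)(W), (1,0)(W) — all W, so L
(2,0): →(1,0)(W) only, which is W, so L
(2,1): →(1,1)(W) only, which is W, so L
(2,2): →(1,2)(W) only, which is W, so L
(3,3): →(2,3)(W), (3,0)(W) — all W, so L
(3,4): →(2,4)(W), (3,1)(W), (3,0)(W) — all W, so L
(3,5): →(2,5)(W), (3,2)(W), (3,1)(W), (3,0)(W) — all W, so L
(4,6): →(3,6)(W), (0,6)(W), (4,3)(W), (4,2)(W), (4,1)(W) — all W, so L
(5,0): →(4,0)(W), (1,0)(W) — all W, so L
(5,1): →(4,1)(W), (1,1)(W) — all W, so L
(5,2): →(4,2)(W), (1,2)(W) — all W, so L
Every other cell has at least one move into one of the L cells above, so it is W.
From (5,6), the L positions reachable in one move are: (4,6), (5,2), (5,1). Any move reaching one of these is winning.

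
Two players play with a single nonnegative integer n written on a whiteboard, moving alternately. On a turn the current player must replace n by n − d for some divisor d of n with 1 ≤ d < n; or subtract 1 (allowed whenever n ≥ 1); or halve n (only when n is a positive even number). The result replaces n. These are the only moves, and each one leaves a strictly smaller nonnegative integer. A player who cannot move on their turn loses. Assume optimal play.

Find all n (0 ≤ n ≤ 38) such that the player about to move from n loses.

0, 2, 5, 7, 9, 11, 13, 15, 17, 19, 21, 23, 25, 27, 29, 31, 33, 35, 37

Label each position W (a win for the player to move) or L (a loss). A position with no legal move is L; any other position is W exactly when some move reaches an L, and L when every move reaches a W.
n=0: no move → L
n=1: reaches L-position 0 → W
n=2: only reaches 1(W), which is W → L
n=3: reaches L-position 2 → W
n=4: reaches L-position 2 → W
n=5: only reaches 4(W), which is W → L
n=6: reaches L-position 5 → W
n=7: only reaches 6(W), which is W → L
n=8: reaches L-position 7 → W
n=9: only reaches 6(W), 8(W), all W → L
n=10: reaches L-position 5 → W
n=11: only reaches 10(W), which is W → L
n=12: reaches L-position 9 → W
n=13: only reaches 12(W), which is W → L
n=14: reaches L-position 7 → W
n=15: only reaches 10(W), 12(W), 14(W), all W → L
n=16: reaches L-position 15 → W
n=17: only reaches 16(W), which is W → L
n=18: reaches L-position 9 → W
n=19: only reaches 18(W), which is W → L
n=20: reaches L-position 15 → W
n=21: only reaches 14(W), 18(W), 20(W), all W → L
n=22: reaches L-position 11 → W
n=23: only reaches 22(W), which is W → L
n=24: reaches L-position 21 → W
n=25: only reaches 20(W), 24(W), all W → L
n=26: reaches L-position 13 → W
n=27: only reaches 18(W), 24(W), 26(W), all W → L
n=28: reaches L-position 21 → W
n=29: only reaches 28(W), which is W → L
n=30: reaches L-position 15 → W
n=31: only reaches 30(W), which is W → L
n=32: reaches L-position 31 → W
n=33: only reaches 22(W), 30(W), 32(W), all W → L
n=34: reaches L-position 17 → W
n=35: only reaches 28(W), 30(W), 34(W), all W → L
n=36: reaches L-position 27 → W
n=37: only reaches 36(W), which is W → L
n=38: reaches L-position 19 → W
Reading off the rows marked L gives the requested list; there are 19 such values of n.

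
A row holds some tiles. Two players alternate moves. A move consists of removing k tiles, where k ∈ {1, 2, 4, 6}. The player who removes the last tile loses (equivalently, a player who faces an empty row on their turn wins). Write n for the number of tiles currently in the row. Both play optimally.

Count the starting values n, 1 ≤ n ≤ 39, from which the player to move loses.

10

Compute win/loss labels from the base case upward. A position with no move is W. Any other position is W if it can reach an L in one move, else L.
n=0: no move; the opponent has just taken the last tile and therefore loses → W
n=1: L (sole option 0(W) is W)
n=2: W (go to 1, an L position)
n=3: W (go to 1, an L position)
n=4: L (options 3(W), 2(W), 0(W) are all W)
n=5: W (go to 4, an L position)
n=6: W (go to 4, an L position)
n=7: W (go to 1, an L position)
n=8: W (go to 4, an L position)
n=9: L (options 8(W), 7(W), 5(W), 3(W) are all W)
n=10: W (go to 9, an L position)
n=11: W (go to 9, an L position)
n=12: L (options 11(W), 10(W), 8(W), 6(W) are all W)
n=13: W (go to 12, an L position)
n=14: W (go to 12, an L position)
n=15: W (go to 9, an L position)
n=16: W (go to 12, an L position)
n=17: L (options 16(W), 15(W), 13(W), 11(W) are all W)
n=18: W (go to 17, an L position)
n=19: W (go to 17, an L position)
n=20: L (options 19(W), 18(W), 16(W), 14(W) are all W)
n=21: W (go to 20, an L position)
n=22: W (go to 20, an L position)
n=23: W (go to 17, an L position)
n=24: W (go to 20, an L position)
n=25: L (options 24(W), 23(W), 21(W), 19(W) are all W)
n=26: W (go to 25, an L position)
n=27: W (go to 25, an L position)
n=28: L (options 27(W), 26(W), 24(W), 22(W) are all W)
n=29: W (go to 28, an L position)
n=30: W (go to 28, an L position)
n=31: W (go to 25, an L position)
n=32: W (go to 28, an L position)
n=33: L (options 32(W), 31(W), 29(W), 27(W) are all W)
n=34: W (go to 33, an L position)
n=35: W (go to 33, an L position)
n=36: L (options 35(W), 34(W), 32(W), 30(W) are all W)
n=37: W (go to 36, an L position)
n=38: W (go to 36, an L position)
n=39: W (go to 33, an L position)
L entries with 1 ≤ n ≤ 39 (the range starts at n=1): n = 1, 4, 9, 12, 17, 20, 25, 28, 33, 36; that makes 10.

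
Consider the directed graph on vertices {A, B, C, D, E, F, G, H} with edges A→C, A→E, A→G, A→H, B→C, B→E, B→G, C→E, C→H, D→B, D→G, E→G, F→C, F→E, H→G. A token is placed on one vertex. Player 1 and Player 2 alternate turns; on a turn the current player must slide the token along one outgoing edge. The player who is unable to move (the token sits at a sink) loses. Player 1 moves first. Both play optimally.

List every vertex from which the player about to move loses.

Label each position W (a win for the player to move) or L (a loss). A position with no legal move is L; any other position is W exactly when some move reaches an L, and L when every move reaches a W.
Every edge goes from a vertex to one that appears earlier in the order G, E, H, C, B, A, D, F, so processing vertices in that order labels each vertex after all of its successors.
G: no outgoing edge → L
E: reaches L-position G → W
H: reaches L-position G → W
C: only reaches H(W), E(W), all W → L
B: reaches L-position C → W
A: reaches L-position C → W
D: reaches L-position G → W
F: reaches L-position C → W
Reading off the rows marked L gives the requested list; there are 2 such vertices.

C, G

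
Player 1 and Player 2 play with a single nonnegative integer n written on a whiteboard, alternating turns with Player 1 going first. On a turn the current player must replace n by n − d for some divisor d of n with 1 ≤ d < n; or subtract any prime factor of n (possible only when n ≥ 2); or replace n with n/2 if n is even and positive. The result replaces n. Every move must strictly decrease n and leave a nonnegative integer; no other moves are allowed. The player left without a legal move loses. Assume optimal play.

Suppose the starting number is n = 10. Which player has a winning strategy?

Build the W/L table. Terminal = L. A non-terminal position is W if it has a move to some L; otherwise it is L.
n=0: no move → L
n=1: no move → L
n=2: W (go to 0, an L position)
n=3: W (go to 0, an L position)
n=4: L (options 2(W), 3(W) are all W)
n=5: W (go to 0, an L position)
n=6: W (go to 4, an L position)
n=7: W (go to 0, an L position)
n=8: W (go to 4, an L position)
n=9: L (options 6(W), 8(W) are all W)
n=10: W (go to 9, an L position)
From 10 Player 1 can move to 9, reaching an L position.

Player 1 wins.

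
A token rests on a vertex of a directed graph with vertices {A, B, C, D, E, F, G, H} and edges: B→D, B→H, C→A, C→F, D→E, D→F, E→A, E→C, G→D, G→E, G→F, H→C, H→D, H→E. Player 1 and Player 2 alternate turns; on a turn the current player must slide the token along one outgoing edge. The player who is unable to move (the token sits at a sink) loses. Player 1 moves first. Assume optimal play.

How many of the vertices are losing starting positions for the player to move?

3

Compute win/loss labels from the base case upward. A position with no move is L. Any other position is W if it can reach an L in one move, else L.
Every edge goes from a vertex to one that appears earlier in the order F, A, C, E, D, G, H, B, so processing vertices in that order labels each vertex after all of its successors.
F: no outgoing edge → L
A: no outgoing edge → L
C: W (go to A, an L position)
E: W (go to A, an L position)
D: W (go to F, an L position)
G: W (go to F, an L position)
H: L (options D(W), E(W), C(W) are all W)
B: W (go to H, an L position)
The L vertices are A, F, H; that is 3 in all.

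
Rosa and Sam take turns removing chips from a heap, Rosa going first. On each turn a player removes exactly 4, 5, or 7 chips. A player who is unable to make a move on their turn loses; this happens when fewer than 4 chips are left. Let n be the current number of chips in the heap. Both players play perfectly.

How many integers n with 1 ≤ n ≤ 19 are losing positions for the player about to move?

Build the W/L table. Terminal = L. A non-terminal position is W if it has a move to some L; otherwise it is L.
n=0: no move → L
n=1: no move → L
n=2: no move → L
n=3: no move → L
n=4: reaches L-position 0 → W
n=5: reaches L-position 1 → W
n=6: reaches L-position 2 → W
n=7: reaches L-position 3 → W
n=8: reaches L-position 3 → W
n=9: reaches L-position 2 → W
n=10: reaches L-position 3 → W
n=11: only reaches 7(W), 6(W), 4(W), all W → L
n=12: only reaches 8(W), 7(W), 5(W), all W → L
n=13: only reaches 9(W), 8(W), 6(W), all W → L
n=14: only reaches 10(W), 9(W), 7(W), all W → L
n=15: reaches L-position 11 → W
n=16: reaches L-position 12 → W
n=17: reaches L-position 13 → W
n=18: reaches L-position 14 → W
n=19: reaches L-position 14 → W
L entries with 1 ≤ n ≤ 19 (n=0 is outside the asked range and is not counted): n = 1, 2, 3, 11, 12, 13, 14; that makes 7.

7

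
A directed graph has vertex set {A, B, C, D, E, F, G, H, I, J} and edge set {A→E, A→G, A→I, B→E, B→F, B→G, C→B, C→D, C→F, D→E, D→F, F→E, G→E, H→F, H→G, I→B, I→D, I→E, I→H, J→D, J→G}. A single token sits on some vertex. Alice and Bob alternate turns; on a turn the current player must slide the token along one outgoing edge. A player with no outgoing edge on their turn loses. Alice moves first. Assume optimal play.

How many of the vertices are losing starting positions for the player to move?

4

Positions with no move are L. A position that does have a move is losing for the player to move precisely when every available move leads to a winning position for the opponent. Fill in the labels:
Every edge goes from a vertex to one that appears earlier in the order E, F, D, G, B, H, C, I, A, J, so processing vertices in that order labels each vertex after all of its successors.
E: no outgoing edge → L
F: →E(L), so W
D: →E(L), so W
G: →E(L), so W
B: →E(L), so W
H: →G(W), F(W) — all W, so L
C: →B(W), D(W), F(W) — all W, so L
I: →H(L), so W
A: →E(L), so W
J: →G(W), D(W) — all W, so L
The L vertices are C, E, H, J; that is 4 in all.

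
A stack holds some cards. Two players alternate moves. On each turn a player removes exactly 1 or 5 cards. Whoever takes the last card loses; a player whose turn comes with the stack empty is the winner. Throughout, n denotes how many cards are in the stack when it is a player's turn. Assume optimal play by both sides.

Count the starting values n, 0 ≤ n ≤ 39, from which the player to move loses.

20

Label each position W (a win for the player to move) or L (a loss). A position with no legal move is W; any other position is W exactly when some move reaches an L, and L when every move reaches a W.
n=0: no move; the opponent has just taken the last card and therefore loses → W
n=1: only reaches 0(W), which is W → L
n=2: reaches L-position 1 → W
n=3: only reaches 2(W), which is W → L
n=4: reaches L-position 3 → W
n=5: only reaches 4(W), 0(W), all W → L
n=6: reaches L-position 5 → W
n=7: only reaches 6(W), 2(W), all W → L
n=8: reaches L-position 7 → W
n=9: only reaches 8(W), 4(W), all W → L
n=10: reaches L-position 9 → W
n=11: only reaches 10(W), 6(W), all W → L
n=12: reaches L-position 11 → W
n=13: only reaches 12(W), 8(W), all W → L
n=14: reaches L-position 13 → W
n=15: only reaches 14(W), 10(W), all W → L
n=16: reaches L-position 15 → W
n=17: only reaches 16(W), 12(W), all W → L
n=18: reaches L-position 17 → W
n=19: only reaches 18(W), 14(W), all W → L
n=20: reaches L-position 19 → W
n=21: only reaches 20(W), 16(W), all W → L
n=22: reaches L-position 21 → W
n=23: only reaches 22(W), 18(W), all W → L
n=24: reaches L-position 23 → W
n=25: only reaches 24(W), 20(W), all W → L
n=26: reaches L-position 25 → W
n=27: only reaches 26(W), 22(W), all W → L
n=28: reaches L-position 27 → W
n=29: only reaches 28(W), 24(W), all W → L
n=30: reaches L-position 29 → W
n=31: only reaches 30(W), 26(W), all W → L
n=32: reaches L-position 31 → W
n=33: only reaches 32(W), 28(W), all W → L
n=34: reaches L-position 33 → W
n=35: only reaches 34(W), 30(W), all W → L
n=36: reaches L-position 35 → W
n=37: only reaches 36(W), 32(W), all W → L
n=38: reaches L-position 37 → W
n=39: only reaches 38(W), 34(W), all W → L
L entries with 0 ≤ n ≤ 39: n = 1, 3, 5, 7, 9, 11, 13, 15, 17, 19, 21, 23, 25, 27, 29, 31, 33, 35, 37, 39; that makes 20.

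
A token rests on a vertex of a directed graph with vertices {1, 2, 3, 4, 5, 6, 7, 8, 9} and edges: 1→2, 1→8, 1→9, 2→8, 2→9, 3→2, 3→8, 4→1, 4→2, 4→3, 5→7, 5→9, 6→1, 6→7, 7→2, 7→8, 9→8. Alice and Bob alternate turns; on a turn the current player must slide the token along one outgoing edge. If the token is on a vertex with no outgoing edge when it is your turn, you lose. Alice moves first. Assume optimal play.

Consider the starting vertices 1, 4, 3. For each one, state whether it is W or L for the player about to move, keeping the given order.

1: W, 4: L, 3: W

Use the standard recursion: the mover loses at a terminal position; elsewhere, the mover wins exactly when some move hands the opponent an L position.
Every edge goes from a vertex to one that appears earlier in the order 8, 9, 2, 3, 1, 7, 6, 5, 4, so processing vertices in that order labels each vertex after all of its successors.
8: no outgoing edge → L
9: →8(L), so W
2: →8(L), so W
3: →8(L), so W
1: →8(L), so W
7: →8(L), so W
6: →7(W), 1(W) — all W, so L
5: →7(W), 9(W) — all W, so L
4: →1(W), 3(W), 2(W) — all W, so L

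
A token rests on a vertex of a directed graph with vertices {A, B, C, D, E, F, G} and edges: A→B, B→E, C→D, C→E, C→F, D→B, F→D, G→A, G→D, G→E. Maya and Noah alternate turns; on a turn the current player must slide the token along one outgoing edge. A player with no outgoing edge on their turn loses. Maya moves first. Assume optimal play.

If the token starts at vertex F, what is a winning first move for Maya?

Move to D.

Use the standard recursion: the mover loses at a terminal position; elsewhere, the mover wins exactly when some move hands the opponent an L position.
Every edge goes from a vertex to one that appears earlier in the order E, B, A, D, F, C, G, so processing vertices in that order labels each vertex after all of its successors.
E: no outgoing edge → L
B: can move to E, which is L ⇒ W
A: the only move is to B(W), a W ⇒ L
D: the only move is to B(W), a W ⇒ L
F: can move to D, which is L ⇒ W
C: can move to D, which is L ⇒ W
G: can move to D, which is L ⇒ W
From F, the L positions reachable in one move are: D.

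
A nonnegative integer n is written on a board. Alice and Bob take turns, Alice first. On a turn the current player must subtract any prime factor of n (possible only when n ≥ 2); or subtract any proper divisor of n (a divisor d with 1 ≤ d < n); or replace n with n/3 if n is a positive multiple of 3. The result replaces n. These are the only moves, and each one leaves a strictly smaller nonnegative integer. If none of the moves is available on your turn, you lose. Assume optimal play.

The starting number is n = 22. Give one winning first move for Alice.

Use the standard recursion: the mover loses at a terminal position; elsewhere, the mover wins exactly when some move hands the opponent an L position.
n=0: no move → L
n=1: no move → L
n=2: can move to 0, which is L ⇒ W
n=3: can move to 0, which is L ⇒ W
n=4: moves to 2(W), 3(W); every one is W ⇒ L
n=5: can move to 0, which is L ⇒ W
n=6: can move to 4, which is L ⇒ W
n=7: can move to 0, which is L ⇒ W
n=8: can move to 4, which is L ⇒ W
n=9: moves to 3(W), 6(W), 8(W); every one is W ⇒ L
n=10: can move to 9, which is L ⇒ W
n=11: can move to 0, which is L ⇒ W
n=12: can move to 4, which is L ⇒ W
n=13: can move to 0, which is L ⇒ W
n=14: moves to 7(W), 12(W), 13(W); every one is W ⇒ L
n=15: can move to 14, which is L ⇒ W
n=16: can move to 14, which is L ⇒ W
n=17: can move to 0, which is L ⇒ W
n=18: can move to 9, which is L ⇒ W
n=19: can move to 0, which is L ⇒ W
n=20: moves to 10(W), 15(W), 16(W), 18(W), 19(W); every one is W ⇒ L
n=21: can move to 14, which is L ⇒ W
n=22: can move to 20, which is L ⇒ W
From 22, the L positions reachable in one move are: 20.

Move to 20.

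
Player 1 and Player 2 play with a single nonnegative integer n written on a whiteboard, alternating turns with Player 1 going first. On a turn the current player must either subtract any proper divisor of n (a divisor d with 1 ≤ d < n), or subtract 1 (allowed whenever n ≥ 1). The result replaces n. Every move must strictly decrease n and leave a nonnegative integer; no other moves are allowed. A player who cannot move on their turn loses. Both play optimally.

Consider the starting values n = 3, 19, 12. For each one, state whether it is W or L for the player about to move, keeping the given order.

Use the standard recursion: the mover loses at a terminal position; elsewhere, the mover wins exactly when some move hands the opponent an L position.
n=0: no move → L
n=1: reaches L-position 0 → W
n=2: only reaches 1(W), which is W → L
n=3: reaches L-position 2 → W
n=4: reaches L-position 2 → W
n=5: only reaches 4(W), which is W → L
n=6: reaches L-position 5 → W
n=7: only reaches 6(W), which is W → L
n=8: reaches L-position 7 → W
n=9: only reaches 6(W), 8(W), all W → L
n=10: reaches L-position 5 → W
n=11: only reaches 10(W), which is W → L
n=12: reaches L-position 9 → W
n=13: only reaches 12(W), which is W → L
n=14: reaches L-position 7 → W
n=15: only reaches 10(W), 12(W), 14(W), all W → L
n=16: reaches L-position 15 → W
n=17: only reaches 16(W), which is W → L
n=18: reaches L-position 9 → W
n=19: only reaches 18(W), which is W → L

3: W, 19: L, 12: W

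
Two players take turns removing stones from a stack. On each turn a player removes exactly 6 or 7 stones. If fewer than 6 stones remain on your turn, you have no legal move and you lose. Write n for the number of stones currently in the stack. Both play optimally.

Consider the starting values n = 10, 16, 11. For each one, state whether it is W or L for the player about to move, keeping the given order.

Classify positions by backward induction: terminal positions (no move available) are L. From any other position, the mover wins iff some move reaches an L.
n=0: no move → L
n=1: no move → L
n=2: no move → L
n=3: no move → L
n=4: no move → L
n=5: no move → L
n=6: reaches L-position 0 → W
n=7: reaches L-position 1 → W
n=8: reaches L-position 2 → W
n=9: reaches L-position 3 → W
n=10: reaches L-position 4 → W
n=11: reaches L-position 5 → W
n=12: reaches L-position 5 → W
n=13: only reaches 7(W), 6(W), all W → L
n=14: only reaches 8(W), 7(W), all W → L
n=15: only reaches 9(W), 8(W), all W → L
n=16: only reaches 10(W), 9(W), all W → L

10: W, 16: L, 11: W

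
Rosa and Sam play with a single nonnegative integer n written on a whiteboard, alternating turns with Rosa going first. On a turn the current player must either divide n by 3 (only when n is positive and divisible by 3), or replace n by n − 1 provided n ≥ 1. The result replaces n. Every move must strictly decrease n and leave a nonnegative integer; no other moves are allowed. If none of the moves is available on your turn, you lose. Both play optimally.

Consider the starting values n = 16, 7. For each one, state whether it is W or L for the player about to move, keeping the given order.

Work bottom-up. With no move the player to move loses. Otherwise the position is W if at least one move leads to an L position for the opponent, and L if every move leads to a W.
n=0: no move → L
n=1: can move to 0, which is L ⇒ W
n=2: the only move is to 1(W), a W ⇒ L
n=3: can move to 2, which is L ⇒ W
n=4: the only move is to 3(W), a W ⇒ L
n=5: can move to 4, which is L ⇒ W
n=6: can move to 2, which is L ⇒ W
n=7: the only move is to 6(W), a W ⇒ L
n=8: can move to 7, which is L ⇒ W
n=9: moves to 3(W), 8(W); every one is W ⇒ L
n=10: can move to 9, which is L ⇒ W
n=11: the only move is to 10(W), a W ⇒ L
n=12: can move to 4, which is L ⇒ W
n=13: the only move is to 12(W), a W ⇒ L
n=14: can move to 13, which is L ⇒ W
n=15: moves to 5(W), 14(W); every one is W ⇒ L
n=16: can move to 15, which is L ⇒ W

16: W, 7: L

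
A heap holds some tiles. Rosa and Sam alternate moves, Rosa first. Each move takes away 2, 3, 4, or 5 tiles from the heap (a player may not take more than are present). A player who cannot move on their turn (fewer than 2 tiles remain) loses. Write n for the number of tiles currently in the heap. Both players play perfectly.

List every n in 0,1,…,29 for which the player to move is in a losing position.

0, 1, 7, 8, 14, 15, 21, 22, 28, 29

Classify positions by backward induction: terminal positions (no move available) are L. From any other position, the mover wins iff some move reaches an L.
n=0: no move → L
n=1: no move → L
n=2: reaches L-position 0 → W
n=3: reaches L-position 1 → W
n=4: reaches L-position 1 → W
n=5: reaches L-position 1 → W
n=6: reaches L-position 1 → W
n=7: only reaches 5(W), 4(W), 3(W), 2(W), all W → L
n=8: only reaches 6(W), 5(W), 4(W), 3(W), all W → L
n=9: reaches L-position 7 → W
n=10: reaches L-position 8 → W
n=11: reaches L-position 8 → W
n=12: reaches L-position 8 → W
n=13: reaches L-position 8 → W
n=14: only reaches 12(W), 11(W), 10(W), 9(W), all W → L
n=15: only reaches 13(W), 12(W), 11(W), 10(W), all W → L
n=16: reaches L-position 14 → W
n=17: reaches L-position 15 → W
n=18: reaches L-position 15 → W
n=19: reaches L-position 15 → W
n=20: reaches L-position 15 → W
n=21: only reaches 19(W), 18(W), 17(W), 16(W), all W → L
n=22: only reaches 20(W), 19(W), 18(W), 17(W), all W → L
n=23: reaches L-position 21 → W
n=24: reaches L-position 22 → W
n=25: reaches L-position 22 → W
n=26: reaches L-position 22 → W
n=27: reaches L-position 22 → W
n=28: only reaches 26(W), 25(W), 24(W), 23(W), all W → L
n=29: only reaches 27(W), 26(W), 25(W), 24(W), all W → L
The losing starting values of n are exactly the entries labelled L in this table (10 of them).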